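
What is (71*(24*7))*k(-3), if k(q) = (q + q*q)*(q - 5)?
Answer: -572544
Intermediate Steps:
k(q) = (-5 + q)*(q + q²) (k(q) = (q + q²)*(-5 + q) = (-5 + q)*(q + q²))
(71*(24*7))*k(-3) = (71*(24*7))*(-3*(-5 + (-3)² - 4*(-3))) = (71*168)*(-3*(-5 + 9 + 12)) = 11928*(-3*16) = 11928*(-48) = -572544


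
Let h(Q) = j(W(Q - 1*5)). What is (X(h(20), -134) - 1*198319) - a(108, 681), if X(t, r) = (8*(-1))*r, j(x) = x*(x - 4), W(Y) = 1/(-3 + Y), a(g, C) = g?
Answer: -197355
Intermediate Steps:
j(x) = x*(-4 + x)
h(Q) = (-4 + 1/(-8 + Q))/(-8 + Q) (h(Q) = (-4 + 1/(-3 + (Q - 1*5)))/(-3 + (Q - 1*5)) = (-4 + 1/(-3 + (Q - 5)))/(-3 + (Q - 5)) = (-4 + 1/(-3 + (-5 + Q)))/(-3 + (-5 + Q)) = (-4 + 1/(-8 + Q))/(-8 + Q))
X(t, r) = -8*r
(X(h(20), -134) - 1*198319) - a(108, 681) = (-8*(-134) - 1*198319) - 1*108 = (1072 - 198319) - 108 = -197247 - 108 = -197355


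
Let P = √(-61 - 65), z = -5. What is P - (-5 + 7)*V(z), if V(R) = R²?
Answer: -50 + 3*I*√14 ≈ -50.0 + 11.225*I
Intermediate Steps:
P = 3*I*√14 (P = √(-126) = 3*I*√14 ≈ 11.225*I)
P - (-5 + 7)*V(z) = 3*I*√14 - (-5 + 7)*(-5)² = 3*I*√14 - 2*25 = 3*I*√14 - 1*50 = 3*I*√14 - 50 = -50 + 3*I*√14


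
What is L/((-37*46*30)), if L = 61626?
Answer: -10271/8510 ≈ -1.2069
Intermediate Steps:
L/((-37*46*30)) = 61626/((-37*46*30)) = 61626/((-1702*30)) = 61626/(-51060) = 61626*(-1/51060) = -10271/8510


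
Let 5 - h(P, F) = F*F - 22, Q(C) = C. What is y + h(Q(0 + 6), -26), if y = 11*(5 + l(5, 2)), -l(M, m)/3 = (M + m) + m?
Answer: -891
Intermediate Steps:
l(M, m) = -6*m - 3*M (l(M, m) = -3*((M + m) + m) = -3*(M + 2*m) = -6*m - 3*M)
y = -242 (y = 11*(5 + (-6*2 - 3*5)) = 11*(5 + (-12 - 15)) = 11*(5 - 27) = 11*(-22) = -242)
h(P, F) = 27 - F² (h(P, F) = 5 - (F*F - 22) = 5 - (F² - 22) = 5 - (-22 + F²) = 5 + (22 - F²) = 27 - F²)
y + h(Q(0 + 6), -26) = -242 + (27 - 1*(-26)²) = -242 + (27 - 1*676) = -242 + (27 - 676) = -242 - 649 = -891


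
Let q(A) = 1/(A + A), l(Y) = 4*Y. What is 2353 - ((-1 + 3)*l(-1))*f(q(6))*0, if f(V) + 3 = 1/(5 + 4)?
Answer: 2353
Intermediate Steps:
q(A) = 1/(2*A)
f(V) = -26/9 (f(V) = -3 + 1/(5 + 4) = -3 + 1/9 = -26/9)
2353 - ((-1 + 3)*l(-1))*f(q(6))*0 = 2353 - ((-1 + 3)*(4*(-1)))*(-26/9)*0 = 2353 - (2*(-4))*(-26/9)*0 = 2353 - (-8*(-26/9))*0 = 2353 - 208*0/9 = 2353 - 1*0 = 2353 + 0 = 2353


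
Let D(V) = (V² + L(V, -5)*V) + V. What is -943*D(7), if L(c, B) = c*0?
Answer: -52808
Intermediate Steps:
L(c, B) = 0
D(V) = V + V² (D(V) = (V² + 0*V) + V = (V² + 0) + V = V² + V = V + V²)
-943*D(7) = -6601*(1 + 7) = -6601*8 = -943*56 = -52808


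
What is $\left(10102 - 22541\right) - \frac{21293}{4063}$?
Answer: $- \frac{50560950}{4063} \approx -12444.0$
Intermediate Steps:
$\left(10102 - 22541\right) - \frac{21293}{4063} = -12439 - \frac{21293}{4063} = - \frac{50560950}{4063}$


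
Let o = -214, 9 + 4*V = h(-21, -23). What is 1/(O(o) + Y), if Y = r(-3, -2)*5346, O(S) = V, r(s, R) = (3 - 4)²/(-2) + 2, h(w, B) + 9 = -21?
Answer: 4/32037 ≈ 0.00012486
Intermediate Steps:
h(w, B) = -30 (h(w, B) = -9 - 21 = -30)
r(s, R) = 3/2 (r(s, R) = (-1)²*(-½) + 2 = 1*(-½) + 2 = -½ + 2 = 3/2)
V = -39/4 (V = -9/4 + (¼)*(-30) = -9/4 - 15/2 = -39/4 ≈ -9.7500)
O(S) = -39/4
Y = 8019 (Y = (3/2)*5346 = 8019)
1/(O(o) + Y) = 1/(-39/4 + 8019) = 1/(32037/4) = 4/32037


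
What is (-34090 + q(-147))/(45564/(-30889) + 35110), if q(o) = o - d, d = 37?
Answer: -529344793/542233613 ≈ -0.97623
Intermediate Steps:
q(o) = -37 + o (q(o) = o - 1*37 = o - 37 = -37 + o)
(-34090 + q(-147))/(45564/(-30889) + 35110) = (-34090 + (-37 - 147))/(45564/(-30889) + 35110) = (-34090 - 184)/(45564*(-1/30889) + 35110) = -34274/(-45564/30889 + 35110) = -34274/1084467226/30889 = -34274*30889/1084467226 = -529344793/542233613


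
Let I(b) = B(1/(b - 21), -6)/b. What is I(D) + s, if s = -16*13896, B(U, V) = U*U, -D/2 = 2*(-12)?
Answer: -7779981311/34992 ≈ -2.2234e+5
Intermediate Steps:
D = 48 (D = -4*(-12) = -2*(-24) = 48)
B(U, V) = U²
I(b) = 1/(b*(-21 + b)²) (I(b) = (1/(b - 21))²/b = (1/(-21 + b))²/b = 1/((-21 + b)²*b) = 1/(b*(-21 + b)²))
s = -222336
I(D) + s = 1/(48*(-21 + 48)²) - 222336 = (1/48)/27² - 222336 = (1/48)*(1/729) - 222336 = 1/34992 - 222336 = -7779981311/34992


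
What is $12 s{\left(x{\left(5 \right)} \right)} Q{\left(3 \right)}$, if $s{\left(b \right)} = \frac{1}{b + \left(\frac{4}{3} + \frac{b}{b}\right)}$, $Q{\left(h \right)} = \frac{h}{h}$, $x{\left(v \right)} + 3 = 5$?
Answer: $\frac{36}{13} \approx 2.7692$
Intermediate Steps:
$x{\left(v \right)} = 2$ ($x{\left(v \right)} = -3 + 5 = 2$)
$Q{\left(h \right)} = 1$
$s{\left(b \right)} = \frac{1}{\frac{7}{3} + b}$ ($s{\left(b \right)} = \frac{1}{b + \left(4 \cdot \frac{1}{3} + 1\right)} = \frac{1}{b + \left(\frac{4}{3} + 1\right)} = \frac{1}{b + \frac{7}{3}} = \frac{1}{\frac{7}{3} + b}$)
$12 s{\left(x{\left(5 \right)} \right)} Q{\left(3 \right)} = 12 \frac{3}{7 + 3 \cdot 2} \cdot 1 = 12 \frac{3}{7 + 6} \cdot 1 = 12 \cdot \frac{3}{13} \cdot 1 = \frac{36}{13} \cdot 1 = \frac{36}{13}$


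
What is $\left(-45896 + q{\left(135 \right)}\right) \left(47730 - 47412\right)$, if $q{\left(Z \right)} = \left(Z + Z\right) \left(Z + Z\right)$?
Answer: $8587272$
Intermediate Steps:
$q{\left(Z \right)} = 4 Z^{2}$ ($q{\left(Z \right)} = 2 Z 2 Z = 4 Z^{2}$)
$\left(-45896 + q{\left(135 \right)}\right) \left(47730 - 47412\right) = \left(-45896 + 4 \cdot 135^{2}\right) \left(47730 - 47412\right) = \left(-45896 + 4 \cdot 18225\right) 318 = \left(-45896 + 72900\right) 318 = 27004 \cdot 318 = 8587272$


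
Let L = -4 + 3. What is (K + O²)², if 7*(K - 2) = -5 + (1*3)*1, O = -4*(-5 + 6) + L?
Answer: 34969/49 ≈ 713.65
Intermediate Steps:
L = -1
O = -5 (O = -4*(-5 + 6) - 1 = -4*1 - 1 = -4 - 1 = -5)
K = 12/7 (K = 2 + (-5 + (1*3)*1)/7 = 2 + (-5 + 3*1)/7 = 2 + (-5 + 3)/7 = 2 + (⅐)*(-2) = 2 - 2/7 = 12/7 ≈ 1.7143)
(K + O²)² = (12/7 + (-5)²)² = (12/7 + 25)² = (187/7)² = 34969/49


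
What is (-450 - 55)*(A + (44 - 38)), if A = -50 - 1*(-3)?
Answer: 20705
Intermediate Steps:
A = -47 (A = -50 + 3 = -47)
(-450 - 55)*(A + (44 - 38)) = (-450 - 55)*(-47 + (44 - 38)) = -505*(-47 + 6) = -505*(-41) = 20705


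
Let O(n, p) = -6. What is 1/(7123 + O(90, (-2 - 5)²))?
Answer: 1/7117 ≈ 0.00014051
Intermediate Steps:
1/(7123 + O(90, (-2 - 5)²)) = 1/(7123 - 6) = 1/7117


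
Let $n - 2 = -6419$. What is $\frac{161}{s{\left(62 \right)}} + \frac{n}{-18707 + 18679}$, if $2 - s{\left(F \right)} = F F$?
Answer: $\frac{12324803}{53788} \approx 229.14$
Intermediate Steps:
$s{\left(F \right)} = 2 - F^{2}$ ($s{\left(F \right)} = 2 - F F = 2 - F^{2}$)
$n = -6417$ ($n = 2 - 6419 = -6417$)
$\frac{161}{s{\left(62 \right)}} + \frac{n}{-18707 + 18679} = \frac{161}{2 - 62^{2}} - \frac{6417}{-18707 + 18679} = \frac{161}{2 - 3844} - \frac{6417}{-28} = \frac{161}{2 - 3844} - - \frac{6417}{28} = \frac{161}{-3842} + \frac{6417}{28} = 161 \left(- \frac{1}{3842}\right) + \frac{6417}{28} = - \frac{161}{3842} + \frac{6417}{28} = \frac{12324803}{53788}$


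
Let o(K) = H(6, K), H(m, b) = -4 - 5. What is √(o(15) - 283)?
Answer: 2*I*√73 ≈ 17.088*I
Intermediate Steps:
H(m, b) = -9
o(K) = -9
√(o(15) - 283) = √(-9 - 283) = √(-292) = 2*I*√73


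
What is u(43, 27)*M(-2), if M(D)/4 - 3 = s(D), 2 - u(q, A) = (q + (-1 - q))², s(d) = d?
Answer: 4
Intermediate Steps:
u(q, A) = 1 (u(q, A) = 2 - (q + (-1 - q))² = 2 - 1*(-1)² = 2 - 1*1 = 2 - 1 = 1)
M(D) = 12 + 4*D
u(43, 27)*M(-2) = 1*(12 + 4*(-2)) = 1*(12 - 8) = 1*4 = 4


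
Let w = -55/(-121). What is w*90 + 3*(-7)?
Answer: 219/11 ≈ 19.909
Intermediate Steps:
w = 5/11 (w = -55*(-1/121) = 5/11 ≈ 0.45455)
w*90 + 3*(-7) = (5/11)*90 + 3*(-7) = 450/11 - 21 = 219/11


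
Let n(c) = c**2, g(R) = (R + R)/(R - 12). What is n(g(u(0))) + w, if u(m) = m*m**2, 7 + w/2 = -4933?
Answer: -9880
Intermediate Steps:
w = -9880 (w = -14 + 2*(-4933) = -14 - 9866 = -9880)
u(m) = m**3
g(R) = 2*R/(-12 + R) (g(R) = (2*R)/(-12 + R) = 2*R/(-12 + R))
n(g(u(0))) + w = (2*0**3/(-12 + 0**3))**2 - 9880 = (2*0/(-12 + 0))**2 - 9880 = (2*0/(-12))**2 - 9880 = (2*0*(-1/12))**2 - 9880 = 0**2 - 9880 = 0 - 9880 = -9880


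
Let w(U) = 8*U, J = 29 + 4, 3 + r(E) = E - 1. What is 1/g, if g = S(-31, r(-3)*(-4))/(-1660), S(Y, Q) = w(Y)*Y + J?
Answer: -1660/7721 ≈ -0.21500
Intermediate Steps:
r(E) = -4 + E (r(E) = -3 + (E - 1) = -3 + (-1 + E) = -4 + E)
J = 33
S(Y, Q) = 33 + 8*Y² (S(Y, Q) = (8*Y)*Y + 33 = 8*Y² + 33 = 33 + 8*Y²)
g = -7721/1660 (g = (33 + 8*(-31)²)/(-1660) = (33 + 8*961)*(-1/1660) = (33 + 7688)*(-1/1660) = 7721*(-1/1660) = -7721/1660 ≈ -4.6512)
1/g = 1/(-7721/1660) = -1660/7721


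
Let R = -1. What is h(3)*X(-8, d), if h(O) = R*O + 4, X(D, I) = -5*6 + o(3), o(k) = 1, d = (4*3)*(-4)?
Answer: -29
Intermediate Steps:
d = -48 (d = 12*(-4) = -48)
X(D, I) = -29 (X(D, I) = -5*6 + 1 = -30 + 1 = -29)
h(O) = 4 - O (h(O) = -O + 4 = 4 - O)
h(3)*X(-8, d) = (4 - 1*3)*(-29) = (4 - 3)*(-29) = 1*(-29) = -29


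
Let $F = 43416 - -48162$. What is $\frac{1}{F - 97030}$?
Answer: $- \frac{1}{5452} \approx -0.00018342$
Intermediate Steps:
$F = 91578$ ($F = 43416 + 48162 = 91578$)
$\frac{1}{F - 97030} = \frac{1}{91578 - 97030} = \frac{1}{-5452} = - \frac{1}{5452}$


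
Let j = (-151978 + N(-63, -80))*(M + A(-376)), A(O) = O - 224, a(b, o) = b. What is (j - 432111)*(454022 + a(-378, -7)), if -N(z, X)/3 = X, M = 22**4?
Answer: -16083914558764916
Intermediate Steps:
M = 234256
N(z, X) = -3*X
A(O) = -224 + O
j = -35454494128 (j = (-151978 - 3*(-80))*(234256 + (-224 - 376)) = (-151978 + 240)*(234256 - 600) = -151738*233656 = -35454494128)
(j - 432111)*(454022 + a(-378, -7)) = (-35454494128 - 432111)*(454022 - 378) = -35454926239*453644 = -16083914558764916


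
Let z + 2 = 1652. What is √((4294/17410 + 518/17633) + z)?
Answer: √793506473339346635/21927895 ≈ 40.624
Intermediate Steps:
z = 1650 (z = -2 + 1652 = 1650)
√((4294/17410 + 518/17633) + z) = √((4294/17410 + 518/17633) + 1650) = √((4294*(1/17410) + 518*(1/17633)) + 1650) = √((2147/8705 + 74/2519) + 1650) = √(6052463/21927895 + 1650) = √(36187079213/21927895) = √793506473339346635/21927895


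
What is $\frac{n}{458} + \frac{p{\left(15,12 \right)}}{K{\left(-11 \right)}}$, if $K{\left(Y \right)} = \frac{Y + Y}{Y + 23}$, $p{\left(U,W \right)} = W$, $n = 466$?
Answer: $- \frac{13925}{2519} \approx -5.528$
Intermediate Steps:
$K{\left(Y \right)} = \frac{2 Y}{23 + Y}$
$\frac{n}{458} + \frac{p{\left(15,12 \right)}}{K{\left(-11 \right)}} = \frac{466}{458} + \frac{12}{2 \left(-11\right) \frac{1}{23 - 11}} = 466 \cdot \frac{1}{458} + \frac{12}{2 \left(-11\right) \frac{1}{12}} = \frac{233}{229} + \frac{12}{2 \left(-11\right) \frac{1}{12}} = \frac{233}{229} + \frac{12}{- \frac{11}{6}} = \frac{233}{229} + 12 \left(- \frac{6}{11}\right) = \frac{233}{229} - \frac{72}{11} = - \frac{13925}{2519}$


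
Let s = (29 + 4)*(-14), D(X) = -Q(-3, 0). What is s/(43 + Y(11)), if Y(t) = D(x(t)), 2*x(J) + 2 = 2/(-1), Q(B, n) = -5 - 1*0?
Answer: -77/8 ≈ -9.6250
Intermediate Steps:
Q(B, n) = -5 (Q(B, n) = -5 + 0 = -5)
x(J) = -2 (x(J) = -1 + (2/(-1))/2 = -1 + (2*(-1))/2 = -1 + (½)*(-2) = -1 - 1 = -2)
D(X) = 5 (D(X) = -1*(-5) = 5)
s = -462 (s = 33*(-14) = -462)
Y(t) = 5
s/(43 + Y(11)) = -462/(43 + 5) = -462/48 = (1/48)*(-462) = -77/8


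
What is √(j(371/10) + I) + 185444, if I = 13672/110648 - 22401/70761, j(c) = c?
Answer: 185444 + √392790710062047413590/3262317970 ≈ 1.8545e+5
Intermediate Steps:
I = -62965894/326231797 (I = 13672*(1/110648) - 22401*1/70761 = 1709/13831 - 7467/23587 = -62965894/326231797 ≈ -0.19301)
√(j(371/10) + I) + 185444 = √(371/10 - 62965894/326231797) + 185444 = √(120402337747/3262317970) + 185444 = √392790710062047413590/3262317970 + 185444 = 185444 + √392790710062047413590/3262317970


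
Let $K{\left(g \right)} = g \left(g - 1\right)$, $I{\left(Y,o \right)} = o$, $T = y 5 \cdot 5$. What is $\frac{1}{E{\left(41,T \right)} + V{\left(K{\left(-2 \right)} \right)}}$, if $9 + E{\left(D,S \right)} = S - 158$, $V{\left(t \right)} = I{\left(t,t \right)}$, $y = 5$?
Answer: $- \frac{1}{36} \approx -0.027778$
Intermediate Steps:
$T = 125$ ($T = 5 \cdot 5 \cdot 5 = 25 \cdot 5 = 125$)
$K{\left(g \right)} = g \left(-1 + g\right)$
$V{\left(t \right)} = t$
$E{\left(D,S \right)} = -167 + S$ ($E{\left(D,S \right)} = -9 + \left(S - 158\right) = -9 + \left(-158 + S\right) = -167 + S$)
$\frac{1}{E{\left(41,T \right)} + V{\left(K{\left(-2 \right)} \right)}} = \frac{1}{\left(-167 + 125\right) - 2 \left(-1 - 2\right)} = \frac{1}{-42 - -6} = \frac{1}{-42 + 6} = \frac{1}{-36} = - \frac{1}{36}$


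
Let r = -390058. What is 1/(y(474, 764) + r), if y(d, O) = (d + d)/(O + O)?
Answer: -382/149001919 ≈ -2.5637e-6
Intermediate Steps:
y(d, O) = d/O (y(d, O) = (2*d)/((2*O)) = (2*d)*(1/(2*O)) = d/O)
1/(y(474, 764) + r) = 1/(474/764 - 390058) = 1/(474*(1/764) - 390058) = 1/(237/382 - 390058) = 1/(-149001919/382) = -382/149001919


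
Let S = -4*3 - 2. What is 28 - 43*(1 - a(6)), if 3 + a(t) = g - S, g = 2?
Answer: 544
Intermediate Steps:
S = -14 (S = -12 - 2 = -14)
a(t) = 13 (a(t) = -3 + (2 - 1*(-14)) = -3 + (2 + 14) = -3 + 16 = 13)
28 - 43*(1 - a(6)) = 28 - 43*(1 - 1*13) = 28 - 43*(1 - 13) = 28 - 43*(-12) = 28 + 516 = 544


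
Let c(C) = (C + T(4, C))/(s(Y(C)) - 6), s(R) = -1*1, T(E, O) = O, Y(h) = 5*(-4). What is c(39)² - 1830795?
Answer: -89702871/49 ≈ -1.8307e+6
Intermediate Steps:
Y(h) = -20
s(R) = -1
c(C) = -2*C/7 (c(C) = (C + C)/(-1 - 6) = (2*C)/(-7) = (2*C)*(-⅐) = -2*C/7)
c(39)² - 1830795 = (-2/7*39)² - 1830795 = (-78/7)² - 1830795 = 6084/49 - 1830795 = -89702871/49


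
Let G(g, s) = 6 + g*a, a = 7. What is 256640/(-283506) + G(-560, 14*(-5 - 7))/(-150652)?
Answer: -9388421699/10677686478 ≈ -0.87926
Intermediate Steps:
G(g, s) = 6 + 7*g (G(g, s) = 6 + g*7 = 6 + 7*g)
256640/(-283506) + G(-560, 14*(-5 - 7))/(-150652) = 256640/(-283506) + (6 + 7*(-560))/(-150652) = 256640*(-1/283506) + (6 - 3920)*(-1/150652) = -128320/141753 - 3914*(-1/150652) = -128320/141753 + 1957/75326 = -9388421699/10677686478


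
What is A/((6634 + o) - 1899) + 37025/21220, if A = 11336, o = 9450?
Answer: 153149909/60201140 ≈ 2.5440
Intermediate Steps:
A/((6634 + o) - 1899) + 37025/21220 = 11336/((6634 + 9450) - 1899) + 37025/21220 = 11336/(16084 - 1899) + 37025*(1/21220) = 11336/14185 + 7405/4244 = 153149909/60201140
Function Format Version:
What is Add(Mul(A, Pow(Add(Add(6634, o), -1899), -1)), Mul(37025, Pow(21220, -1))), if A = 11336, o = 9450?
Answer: Rational(153149909, 60201140) ≈ 2.5440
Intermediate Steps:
Add(Mul(A, Pow(Add(Add(6634, o), -1899), -1)), Mul(37025, Pow(21220, -1))) = Add(Mul(11336, Pow(Add(Add(6634, 9450), -1899), -1)), Mul(37025, Pow(21220, -1))) = Add(Mul(11336, Pow(Add(16084, -1899), -1)), Mul(37025, Rational(1, 21220))) = Add(Mul(11336, Pow(14185, -1)), Rational(7405, 4244)) = Add(Mul(11336, Rational(1, 14185)), Rational(7405, 4244)) = Add(Rational(11336, 14185), Rational(7405, 4244)) = Rational(153149909, 60201140)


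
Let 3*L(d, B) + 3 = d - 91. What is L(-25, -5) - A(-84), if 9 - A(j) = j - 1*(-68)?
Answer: -194/3 ≈ -64.667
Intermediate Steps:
L(d, B) = -94/3 + d/3 (L(d, B) = -1 + (d - 91)/3 = -1 + (-91 + d)/3 = -1 + (-91/3 + d/3) = -94/3 + d/3)
A(j) = -59 - j (A(j) = 9 - (j - 1*(-68)) = 9 - (j + 68) = 9 - (68 + j) = 9 + (-68 - j) = -59 - j)
L(-25, -5) - A(-84) = (-94/3 + (1/3)*(-25)) - (-59 - 1*(-84)) = (-94/3 - 25/3) - (-59 + 84) = -119/3 - 1*25 = -119/3 - 25 = -194/3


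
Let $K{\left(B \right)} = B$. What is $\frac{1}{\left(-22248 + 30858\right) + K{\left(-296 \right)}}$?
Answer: $\frac{1}{8314} \approx 0.00012028$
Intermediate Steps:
$\frac{1}{\left(-22248 + 30858\right) + K{\left(-296 \right)}} = \frac{1}{\left(-22248 + 30858\right) - 296} = \frac{1}{8610 - 296} = \frac{1}{8314}$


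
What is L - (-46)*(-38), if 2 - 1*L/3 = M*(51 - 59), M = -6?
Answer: -1886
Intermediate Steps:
L = -138 (L = 6 - (-18)*(51 - 59) = 6 - (-18)*(-8) = 6 - 3*48 = 6 - 144 = -138)
L - (-46)*(-38) = -138 - (-46)*(-38) = -138 - 1*1748 = -138 - 1748 = -1886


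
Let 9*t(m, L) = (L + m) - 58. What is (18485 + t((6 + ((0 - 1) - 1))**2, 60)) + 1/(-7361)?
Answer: 136082806/7361 ≈ 18487.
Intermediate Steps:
t(m, L) = -58/9 + L/9 + m/9 (t(m, L) = ((L + m) - 58)/9 = (-58 + L + m)/9 = -58/9 + L/9 + m/9)
(18485 + t((6 + ((0 - 1) - 1))**2, 60)) + 1/(-7361) = (18485 + (-58/9 + (1/9)*60 + (6 + ((0 - 1) - 1))**2/9)) + 1/(-7361) = (18485 + (-58/9 + 20/3 + (6 + (-1 - 1))**2/9)) - 1/7361 = (18485 + (-58/9 + 20/3 + (6 - 2)**2/9)) - 1/7361 = (18485 + (-58/9 + 20/3 + (1/9)*4**2)) - 1/7361 = (18485 + (-58/9 + 20/3 + (1/9)*16)) - 1/7361 = (18485 + (-58/9 + 20/3 + 16/9)) - 1/7361 = (18485 + 2) - 1/7361 = 18487 - 1/7361 = 136082806/7361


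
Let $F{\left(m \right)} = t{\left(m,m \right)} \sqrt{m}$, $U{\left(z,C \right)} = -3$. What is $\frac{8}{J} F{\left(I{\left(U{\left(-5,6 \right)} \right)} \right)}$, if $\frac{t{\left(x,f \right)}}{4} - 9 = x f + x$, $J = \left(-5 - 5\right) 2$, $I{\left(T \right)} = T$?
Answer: $- 24 i \sqrt{3} \approx - 41.569 i$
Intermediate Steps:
$J = -20$ ($J = \left(-10\right) 2 = -20$)
$t{\left(x,f \right)} = 36 + 4 x + 4 f x$ ($t{\left(x,f \right)} = 36 + 4 \left(x f + x\right) = 36 + 4 \left(f x + x\right) = 36 + 4 \left(x + f x\right) = 36 + \left(4 x + 4 f x\right) = 36 + 4 x + 4 f x$)
$F{\left(m \right)} = \sqrt{m} \left(36 + 4 m + 4 m^{2}\right)$ ($F{\left(m \right)} = \left(36 + 4 m + 4 m m\right) \sqrt{m} = \left(36 + 4 m + 4 m^{2}\right) \sqrt{m} = \sqrt{m} \left(36 + 4 m + 4 m^{2}\right)$)
$\frac{8}{J} F{\left(I{\left(U{\left(-5,6 \right)} \right)} \right)} = \frac{8}{-20} \cdot 4 \sqrt{-3} \left(9 - 3 + \left(-3\right)^{2}\right) = 8 \left(- \frac{1}{20}\right) 4 i \sqrt{3} \left(9 - 3 + 9\right) = - \frac{2 \cdot 4 i \sqrt{3} \cdot 15}{5} = - \frac{2 \cdot 60 i \sqrt{3}}{5} = - 24 i \sqrt{3}$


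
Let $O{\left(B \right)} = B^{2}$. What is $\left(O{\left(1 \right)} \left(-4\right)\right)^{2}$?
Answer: $16$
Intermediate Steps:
$\left(O{\left(1 \right)} \left(-4\right)\right)^{2} = \left(1^{2} \left(-4\right)\right)^{2} = \left(1 \left(-4\right)\right)^{2} = \left(-4\right)^{2} = 16$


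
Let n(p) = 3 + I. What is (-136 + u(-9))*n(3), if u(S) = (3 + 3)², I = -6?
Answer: 300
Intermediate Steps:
u(S) = 36 (u(S) = 6² = 36)
n(p) = -3 (n(p) = 3 - 6 = -3)
(-136 + u(-9))*n(3) = (-136 + 36)*(-3) = -100*(-3) = 300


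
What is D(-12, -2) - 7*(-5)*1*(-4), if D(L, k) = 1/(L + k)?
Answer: -1961/14 ≈ -140.07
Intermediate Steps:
D(-12, -2) - 7*(-5)*1*(-4) = 1/(-12 - 2) - 7*(-5)*1*(-4) = 1/(-14) - (-35)*(-4) = -1/14 - 1*140 = -1/14 - 140 = -1961/14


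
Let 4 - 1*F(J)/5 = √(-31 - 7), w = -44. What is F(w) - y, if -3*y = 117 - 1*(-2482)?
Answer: 2659/3 - 5*I*√38 ≈ 886.33 - 30.822*I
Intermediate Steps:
y = -2599/3 (y = -(117 - 1*(-2482))/3 = -(117 + 2482)/3 = -⅓*2599 = -2599/3 ≈ -866.33)
F(J) = 20 - 5*I*√38 (F(J) = 20 - 5*√(-31 - 7) = 20 - 5*I*√38)
F(w) - y = (20 - 5*I*√38) - 1*(-2599/3) = (20 - 5*I*√38) + 2599/3 = 2659/3 - 5*I*√38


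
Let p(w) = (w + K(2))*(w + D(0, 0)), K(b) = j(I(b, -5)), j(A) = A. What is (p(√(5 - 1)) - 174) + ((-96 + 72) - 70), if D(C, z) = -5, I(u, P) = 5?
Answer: -289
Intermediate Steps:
K(b) = 5
p(w) = (-5 + w)*(5 + w) (p(w) = (w + 5)*(w - 5) = (5 + w)*(-5 + w) = (-5 + w)*(5 + w))
(p(√(5 - 1)) - 174) + ((-96 + 72) - 70) = ((-25 + (√(5 - 1))²) - 174) + ((-96 + 72) - 70) = ((-25 + (√4)²) - 174) + (-24 - 70) = ((-25 + 2²) - 174) - 94 = ((-25 + 4) - 174) - 94 = (-21 - 174) - 94 = -195 - 94 = -289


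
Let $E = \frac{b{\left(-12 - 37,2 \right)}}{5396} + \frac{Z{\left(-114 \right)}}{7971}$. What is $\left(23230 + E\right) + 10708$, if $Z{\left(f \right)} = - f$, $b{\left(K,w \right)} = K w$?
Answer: $\frac{243287443999}{7168586} \approx 33938.0$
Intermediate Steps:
$E = - \frac{27669}{7168586}$ ($E = \frac{\left(-12 - 37\right) 2}{5396} + \frac{\left(-1\right) \left(-114\right)}{7971} = \left(-49\right) 2 \cdot \frac{1}{5396} + 114 \cdot \frac{1}{7971} = \left(-98\right) \frac{1}{5396} + \frac{38}{2657} = - \frac{49}{2698} + \frac{38}{2657} = - \frac{27669}{7168586} \approx -0.0038598$)
$\left(23230 + E\right) + 10708 = \left(23230 - \frac{27669}{7168586}\right) + 10708 = \frac{166526225111}{7168586} + 10708 = \frac{243287443999}{7168586}$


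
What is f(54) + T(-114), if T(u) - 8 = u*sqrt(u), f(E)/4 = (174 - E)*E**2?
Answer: 1399688 - 114*I*sqrt(114) ≈ 1.3997e+6 - 1217.2*I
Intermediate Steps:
f(E) = 4*E**2*(174 - E) (f(E) = 4*((174 - E)*E**2) = 4*(E**2*(174 - E)) = 4*E**2*(174 - E))
T(u) = 8 + u**(3/2) (T(u) = 8 + u*sqrt(u) = 8 + u**(3/2))
f(54) + T(-114) = 4*54**2*(174 - 1*54) + (8 + (-114)**(3/2)) = 4*2916*(174 - 54) + (8 - 114*I*sqrt(114)) = 4*2916*120 + (8 - 114*I*sqrt(114)) = 1399680 + (8 - 114*I*sqrt(114)) = 1399688 - 114*I*sqrt(114)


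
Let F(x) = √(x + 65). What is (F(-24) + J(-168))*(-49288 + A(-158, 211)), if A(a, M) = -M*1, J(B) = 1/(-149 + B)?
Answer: 49499/317 - 49499*√41 ≈ -3.1679e+5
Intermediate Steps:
F(x) = √(65 + x)
A(a, M) = -M
(F(-24) + J(-168))*(-49288 + A(-158, 211)) = (√(65 - 24) + 1/(-149 - 168))*(-49288 - 1*211) = (√41 + 1/(-317))*(-49288 - 211) = (√41 - 1/317)*(-49499) = (-1/317 + √41)*(-49499) = 49499/317 - 49499*√41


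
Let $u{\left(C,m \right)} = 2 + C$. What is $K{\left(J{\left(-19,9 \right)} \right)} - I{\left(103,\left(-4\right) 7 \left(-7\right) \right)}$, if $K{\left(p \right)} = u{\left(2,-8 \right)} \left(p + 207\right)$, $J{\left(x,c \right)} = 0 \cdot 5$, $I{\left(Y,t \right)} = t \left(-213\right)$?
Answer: $42576$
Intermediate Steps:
$I{\left(Y,t \right)} = - 213 t$
$J{\left(x,c \right)} = 0$
$K{\left(p \right)} = 828 + 4 p$ ($K{\left(p \right)} = \left(2 + 2\right) \left(p + 207\right) = 4 \left(207 + p\right) = 828 + 4 p$)
$K{\left(J{\left(-19,9 \right)} \right)} - I{\left(103,\left(-4\right) 7 \left(-7\right) \right)} = \left(828 + 4 \cdot 0\right) - - 213 \left(-4\right) 7 \left(-7\right) = \left(828 + 0\right) - - 213 \left(\left(-28\right) \left(-7\right)\right) = 828 - \left(-213\right) 196 = 828 - -41748 = 828 + 41748 = 42576$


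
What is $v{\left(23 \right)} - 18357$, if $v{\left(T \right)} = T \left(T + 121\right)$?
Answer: $-15045$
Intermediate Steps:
$v{\left(T \right)} = T \left(121 + T\right)$
$v{\left(23 \right)} - 18357 = 23 \left(121 + 23\right) - 18357 = 23 \cdot 144 - 18357 = 3312 - 18357 = -15045$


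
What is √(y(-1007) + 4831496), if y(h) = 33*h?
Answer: √4798265 ≈ 2190.5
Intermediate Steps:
√(y(-1007) + 4831496) = √(33*(-1007) + 4831496) = √(-33231 + 4831496) = √4798265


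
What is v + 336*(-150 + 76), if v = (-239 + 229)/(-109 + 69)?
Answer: -99455/4 ≈ -24864.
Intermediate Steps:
v = ¼ (v = -10/(-40) = -10*(-1/40) = ¼ ≈ 0.25000)
v + 336*(-150 + 76) = ¼ + 336*(-150 + 76) = ¼ + 336*(-74) = ¼ - 24864 = -99455/4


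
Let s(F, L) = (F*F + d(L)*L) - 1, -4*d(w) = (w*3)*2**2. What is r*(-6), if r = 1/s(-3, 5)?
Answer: 6/67 ≈ 0.089552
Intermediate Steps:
d(w) = -3*w (d(w) = -w*3*2**2/4 = -3*w*4/4 = -3*w)
s(F, L) = -1 + F**2 - 3*L**2 (s(F, L) = (F*F + (-3*L)*L) - 1 = (F**2 - 3*L**2) - 1 = -1 + F**2 - 3*L**2)
r = -1/67 (r = 1/(-1 + (-3)**2 - 3*5**2) = 1/(-1 + 9 - 3*25) = 1/(-1 + 9 - 75) = 1/(-67) = -1/67 ≈ -0.014925)
r*(-6) = -1/67*(-6) = 6/67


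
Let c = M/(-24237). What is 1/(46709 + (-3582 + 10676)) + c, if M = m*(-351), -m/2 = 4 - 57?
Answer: 222424295/144891479 ≈ 1.5351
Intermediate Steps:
m = 106 (m = -2*(4 - 57) = -2*(-53) = 106)
M = -37206 (M = 106*(-351) = -37206)
c = 4134/2693 (c = -37206/(-24237) = -37206*(-1/24237) = 4134/2693 ≈ 1.5351)
1/(46709 + (-3582 + 10676)) + c = 1/(46709 + (-3582 + 10676)) + 4134/2693 = 1/(46709 + 7094) + 4134/2693 = 1/53803 + 4134/2693 = 222424295/144891479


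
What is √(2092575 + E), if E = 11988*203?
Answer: √4526139 ≈ 2127.5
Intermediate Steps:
E = 2433564
√(2092575 + E) = √(2092575 + 2433564) = √4526139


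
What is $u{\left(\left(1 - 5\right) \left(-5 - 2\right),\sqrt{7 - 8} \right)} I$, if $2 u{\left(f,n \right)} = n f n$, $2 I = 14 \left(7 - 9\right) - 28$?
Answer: $392$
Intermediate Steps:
$I = -28$ ($I = \frac{14 \left(7 - 9\right) - 28}{2} = \frac{14 \left(-2\right) - 28}{2} = \frac{-28 - 28}{2} = \frac{1}{2} \left(-56\right) = -28$)
$u{\left(f,n \right)} = \frac{f n^{2}}{2}$ ($u{\left(f,n \right)} = \frac{n f n}{2} = \frac{f n n}{2} = \frac{f n^{2}}{2}$)
$u{\left(\left(1 - 5\right) \left(-5 - 2\right),\sqrt{7 - 8} \right)} I = \frac{\left(1 - 5\right) \left(-5 - 2\right) \left(\sqrt{7 - 8}\right)^{2}}{2} \left(-28\right) = \frac{\left(-4\right) \left(-7\right) \left(\sqrt{-1}\right)^{2}}{2} \left(-28\right) = \frac{1}{2} \cdot 28 i^{2} \left(-28\right) = \frac{1}{2} \cdot 28 \left(-1\right) \left(-28\right) = \left(-14\right) \left(-28\right) = 392$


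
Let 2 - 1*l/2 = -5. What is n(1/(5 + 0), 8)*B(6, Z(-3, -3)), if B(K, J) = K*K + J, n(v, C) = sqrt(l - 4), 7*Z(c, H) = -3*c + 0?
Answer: 261*sqrt(10)/7 ≈ 117.91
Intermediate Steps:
l = 14 (l = 4 - 2*(-5) = 4 + 10 = 14)
Z(c, H) = -3*c/7 (Z(c, H) = (-3*c + 0)/7 = (-3*c)/7 = -3*c/7)
n(v, C) = sqrt(10) (n(v, C) = sqrt(14 - 4) = sqrt(10))
B(K, J) = J + K**2 (B(K, J) = K**2 + J = J + K**2)
n(1/(5 + 0), 8)*B(6, Z(-3, -3)) = sqrt(10)*(-3/7*(-3) + 6**2) = sqrt(10)*(9/7 + 36) = sqrt(10)*(261/7) = 261*sqrt(10)/7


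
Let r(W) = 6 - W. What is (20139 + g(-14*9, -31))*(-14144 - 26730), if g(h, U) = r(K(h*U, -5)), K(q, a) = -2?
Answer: -823488478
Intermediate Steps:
g(h, U) = 8 (g(h, U) = 6 - 1*(-2) = 6 + 2 = 8)
(20139 + g(-14*9, -31))*(-14144 - 26730) = (20139 + 8)*(-14144 - 26730) = 20147*(-40874) = -823488478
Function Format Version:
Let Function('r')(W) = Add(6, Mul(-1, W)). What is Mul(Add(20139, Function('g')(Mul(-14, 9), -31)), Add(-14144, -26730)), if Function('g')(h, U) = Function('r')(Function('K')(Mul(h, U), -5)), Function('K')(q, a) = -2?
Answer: -823488478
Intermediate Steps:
Function('g')(h, U) = 8 (Function('g')(h, U) = Add(6, Mul(-1, -2)) = Add(6, 2) = 8)
Mul(Add(20139, Function('g')(Mul(-14, 9), -31)), Add(-14144, -26730)) = Mul(Add(20139, 8), Add(-14144, -26730)) = Mul(20147, -40874) = -823488478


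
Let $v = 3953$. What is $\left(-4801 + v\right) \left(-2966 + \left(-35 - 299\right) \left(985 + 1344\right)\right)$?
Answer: $662162496$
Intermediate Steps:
$\left(-4801 + v\right) \left(-2966 + \left(-35 - 299\right) \left(985 + 1344\right)\right) = \left(-4801 + 3953\right) \left(-2966 + \left(-35 - 299\right) \left(985 + 1344\right)\right) = - 848 \left(-2966 - 777886\right) = \left(-848\right) \left(-780852\right) = 662162496$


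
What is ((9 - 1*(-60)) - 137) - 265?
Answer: -333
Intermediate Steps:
((9 - 1*(-60)) - 137) - 265 = ((9 + 60) - 137) - 265 = (69 - 137) - 265 = -68 - 265 = -333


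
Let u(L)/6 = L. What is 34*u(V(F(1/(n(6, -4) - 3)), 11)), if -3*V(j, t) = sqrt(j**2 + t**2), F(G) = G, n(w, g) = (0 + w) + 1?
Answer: -17*sqrt(1937) ≈ -748.19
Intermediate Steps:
n(w, g) = 1 + w (n(w, g) = w + 1 = 1 + w)
V(j, t) = -sqrt(j**2 + t**2)/3
u(L) = 6*L
34*u(V(F(1/(n(6, -4) - 3)), 11)) = 34*(6*(-sqrt((1/((1 + 6) - 3))**2 + 11**2)/3)) = 34*(6*(-sqrt((1/(7 - 3))**2 + 121)/3)) = 34*(6*(-sqrt((1/4)**2 + 121)/3)) = 34*(6*(-sqrt(1/16 + 121)/3)) = 34*(6*(-sqrt(1937)/12)) = 34*(-sqrt(1937)/2) = -17*sqrt(1937)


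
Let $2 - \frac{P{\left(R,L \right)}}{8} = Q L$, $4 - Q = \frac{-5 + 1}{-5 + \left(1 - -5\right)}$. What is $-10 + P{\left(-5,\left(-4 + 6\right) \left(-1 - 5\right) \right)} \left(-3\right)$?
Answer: $-2362$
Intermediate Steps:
$Q = 8$ ($Q = 4 - \frac{-5 + 1}{-5 + \left(1 - -5\right)} = 4 - - \frac{4}{-5 + \left(1 + 5\right)} = 4 - - \frac{4}{-5 + 6} = 4 - - \frac{4}{1} = 4 - \left(-4\right) 1 = 4 - -4 = 4 + 4 = 8$)
$P{\left(R,L \right)} = 16 - 64 L$ ($P{\left(R,L \right)} = 16 - 8 \cdot 8 L = 16 - 64 L$)
$-10 + P{\left(-5,\left(-4 + 6\right) \left(-1 - 5\right) \right)} \left(-3\right) = -10 + \left(16 - 64 \left(-4 + 6\right) \left(-1 - 5\right)\right) \left(-3\right) = -10 + \left(16 - 64 \cdot 2 \left(-6\right)\right) \left(-3\right) = -10 + \left(16 - -768\right) \left(-3\right) = -10 + \left(16 + 768\right) \left(-3\right) = -10 + 784 \left(-3\right) = -10 - 2352 = -2362$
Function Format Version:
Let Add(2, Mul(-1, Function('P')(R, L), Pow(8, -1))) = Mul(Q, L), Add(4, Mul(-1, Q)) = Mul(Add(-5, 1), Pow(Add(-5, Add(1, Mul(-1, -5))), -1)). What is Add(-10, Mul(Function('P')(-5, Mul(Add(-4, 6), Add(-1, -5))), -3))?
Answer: -2362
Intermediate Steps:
Q = 8 (Q = Add(4, Mul(-1, Mul(Add(-5, 1), Pow(Add(-5, Add(1, Mul(-1, -5))), -1)))) = Add(4, Mul(-1, Mul(-4, Pow(Add(-5, Add(1, 5)), -1)))) = Add(4, Mul(-1, Mul(-4, Pow(Add(-5, 6), -1)))) = Add(4, Mul(-1, Mul(-4, Pow(1, -1)))) = Add(4, Mul(-1, Mul(-4, 1))) = Add(4, Mul(-1, -4)) = Add(4, 4) = 8)
Function('P')(R, L) = Add(16, Mul(-64, L)) (Function('P')(R, L) = Add(16, Mul(-8, Mul(8, L))) = Add(16, Mul(-64, L)))
Add(-10, Mul(Function('P')(-5, Mul(Add(-4, 6), Add(-1, -5))), -3)) = Add(-10, Mul(Add(16, Mul(-64, Mul(Add(-4, 6), Add(-1, -5)))), -3)) = Add(-10, Mul(Add(16, Mul(-64, Mul(2, -6))), -3)) = Add(-10, Mul(Add(16, Mul(-64, -12)), -3)) = Add(-10, Mul(Add(16, 768), -3)) = Add(-10, Mul(784, -3)) = Add(-10, -2352) = -2362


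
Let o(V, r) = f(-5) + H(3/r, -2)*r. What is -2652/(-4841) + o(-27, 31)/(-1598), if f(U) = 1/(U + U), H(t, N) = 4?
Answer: 774063/1645940 ≈ 0.47029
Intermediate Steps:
f(U) = 1/(2*U)
o(V, r) = -1/10 + 4*r (o(V, r) = (1/2)/(-5) + 4*r = (1/2)*(-1/5) + 4*r = -1/10 + 4*r)
-2652/(-4841) + o(-27, 31)/(-1598) = -2652/(-4841) + (-1/10 + 4*31)/(-1598) = -2652*(-1/4841) + (-1/10 + 124)*(-1/1598) = 2652/4841 + (1239/10)*(-1/1598) = 2652/4841 - 1239/15980 = 774063/1645940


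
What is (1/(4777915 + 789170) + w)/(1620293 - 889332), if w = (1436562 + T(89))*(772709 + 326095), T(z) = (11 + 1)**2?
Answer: 8788524939962276041/4069322018685 ≈ 2.1597e+6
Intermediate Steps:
T(z) = 144 (T(z) = 12**2 = 144)
w = 1578658299624 (w = (1436562 + 144)*(772709 + 326095) = 1436706*1098804 = 1578658299624)
(1/(4777915 + 789170) + w)/(1620293 - 889332) = (1/(4777915 + 789170) + 1578658299624)/(1620293 - 889332) = (1/5567085 + 1578658299624)/730961 = (1/5567085 + 1578658299624)*(1/730961) = (8788524939962276041/5567085)*(1/730961) = 8788524939962276041/4069322018685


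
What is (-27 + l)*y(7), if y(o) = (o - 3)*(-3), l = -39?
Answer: 792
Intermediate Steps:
y(o) = 9 - 3*o (y(o) = (-3 + o)*(-3) = 9 - 3*o)
(-27 + l)*y(7) = (-27 - 39)*(9 - 3*7) = -66*(9 - 21) = -66*(-12) = 792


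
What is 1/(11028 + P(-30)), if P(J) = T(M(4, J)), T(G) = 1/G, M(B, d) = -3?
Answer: 3/33083 ≈ 9.0681e-5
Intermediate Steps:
P(J) = -⅓ (P(J) = 1/(-3) = -⅓)
1/(11028 + P(-30)) = 1/(11028 - ⅓) = 1/(33083/3) = 3/33083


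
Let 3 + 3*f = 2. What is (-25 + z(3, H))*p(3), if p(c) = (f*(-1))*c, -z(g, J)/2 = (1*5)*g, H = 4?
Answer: -55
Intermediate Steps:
f = -⅓ (f = -1 + (⅓)*2 = -1 + ⅔ = -⅓ ≈ -0.33333)
z(g, J) = -10*g (z(g, J) = -2*1*5*g = -10*g)
p(c) = c/3 (p(c) = (-⅓*(-1))*c = c/3)
(-25 + z(3, H))*p(3) = (-25 - 10*3)*((⅓)*3) = (-25 - 30)*1 = -55*1 = -55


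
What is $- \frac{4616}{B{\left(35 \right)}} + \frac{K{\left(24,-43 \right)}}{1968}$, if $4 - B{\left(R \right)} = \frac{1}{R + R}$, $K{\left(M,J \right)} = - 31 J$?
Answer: $- \frac{211842751}{183024} \approx -1157.5$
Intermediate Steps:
$B{\left(R \right)} = 4 - \frac{1}{2 R}$ ($B{\left(R \right)} = 4 - \frac{1}{R + R} = 4 - \frac{1}{2 R}$)
$- \frac{4616}{B{\left(35 \right)}} + \frac{K{\left(24,-43 \right)}}{1968} = - \frac{4616}{4 - \frac{1}{2 \cdot 35}} + \frac{\left(-31\right) \left(-43\right)}{1968} = - \frac{4616}{4 - \frac{1}{70}} + 1333 \cdot \frac{1}{1968} = - \frac{4616}{4 - \frac{1}{70}} + \frac{1333}{1968} = - \frac{4616}{\frac{279}{70}} + \frac{1333}{1968} = \left(-4616\right) \frac{70}{279} + \frac{1333}{1968} = - \frac{323120}{279} + \frac{1333}{1968} = - \frac{211842751}{183024}$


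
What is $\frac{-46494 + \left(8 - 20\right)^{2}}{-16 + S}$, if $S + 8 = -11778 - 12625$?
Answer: $\frac{46350}{24427} \approx 1.8975$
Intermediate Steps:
$S = -24411$ ($S = -8 - 24403 = -24411$)
$\frac{-46494 + \left(8 - 20\right)^{2}}{-16 + S} = \frac{-46494 + \left(8 - 20\right)^{2}}{-16 - 24411} = \frac{-46494 + \left(-12\right)^{2}}{-24427} = \left(-46494 + 144\right) \left(- \frac{1}{24427}\right) = \left(-46350\right) \left(- \frac{1}{24427}\right) = \frac{46350}{24427}$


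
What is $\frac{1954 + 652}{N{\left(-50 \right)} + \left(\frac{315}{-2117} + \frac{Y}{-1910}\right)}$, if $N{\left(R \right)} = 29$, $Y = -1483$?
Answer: $\frac{10537282820}{119798491} \approx 87.958$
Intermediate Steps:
$\frac{1954 + 652}{N{\left(-50 \right)} + \left(\frac{315}{-2117} + \frac{Y}{-1910}\right)} = \frac{1954 + 652}{29 + \left(\frac{315}{-2117} - \frac{1483}{-1910}\right)} = \frac{2606}{29 + \left(315 \left(- \frac{1}{2117}\right) - - \frac{1483}{1910}\right)} = \frac{2606}{29 + \left(- \frac{315}{2117} + \frac{1483}{1910}\right)} = \frac{2606}{29 + \frac{2537861}{4043470}} = \frac{2606}{\frac{119798491}{4043470}} = 2606 \cdot \frac{4043470}{119798491} = \frac{10537282820}{119798491}$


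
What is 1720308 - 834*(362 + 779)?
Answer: 768714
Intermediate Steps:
1720308 - 834*(362 + 779) = 1720308 - 834*1141 = 1720308 - 1*951594 = 1720308 - 951594 = 768714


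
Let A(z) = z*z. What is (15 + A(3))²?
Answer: 576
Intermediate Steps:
A(z) = z²
(15 + A(3))² = (15 + 3²)² = (15 + 9)² = 24² = 576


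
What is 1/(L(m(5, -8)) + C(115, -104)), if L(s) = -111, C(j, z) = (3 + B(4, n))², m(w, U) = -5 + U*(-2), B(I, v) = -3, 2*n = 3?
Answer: -1/111 ≈ -0.0090090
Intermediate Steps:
n = 3/2 (n = (½)*3 = 3/2 ≈ 1.5000)
m(w, U) = -5 - 2*U
C(j, z) = 0 (C(j, z) = (3 - 3)² = 0² = 0)
1/(L(m(5, -8)) + C(115, -104)) = 1/(-111 + 0) = 1/(-111) = -1/111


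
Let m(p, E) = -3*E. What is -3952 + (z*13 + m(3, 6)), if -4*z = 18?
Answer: -8057/2 ≈ -4028.5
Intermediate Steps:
z = -9/2 (z = -1/4*18 = -9/2 ≈ -4.5000)
-3952 + (z*13 + m(3, 6)) = -3952 + (-9/2*13 - 3*6) = -3952 + (-117/2 - 18) = -3952 - 153/2 = -8057/2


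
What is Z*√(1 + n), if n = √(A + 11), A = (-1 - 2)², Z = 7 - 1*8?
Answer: -√(1 + 2*√5) ≈ -2.3393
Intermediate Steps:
Z = -1 (Z = 7 - 8 = -1)
A = 9 (A = (-3)² = 9)
n = 2*√5 (n = √(9 + 11) = √20 = 2*√5 ≈ 4.4721)
Z*√(1 + n) = -√(1 + 2*√5)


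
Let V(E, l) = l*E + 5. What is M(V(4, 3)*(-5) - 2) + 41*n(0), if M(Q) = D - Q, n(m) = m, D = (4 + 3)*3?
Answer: 108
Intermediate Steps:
D = 21 (D = 7*3 = 21)
V(E, l) = 5 + E*l (V(E, l) = E*l + 5 = 5 + E*l)
M(Q) = 21 - Q
M(V(4, 3)*(-5) - 2) + 41*n(0) = (21 - ((5 + 4*3)*(-5) - 2)) + 41*0 = (21 - ((5 + 12)*(-5) - 2)) + 0 = (21 - (17*(-5) - 2)) + 0 = (21 - (-85 - 2)) + 0 = (21 - 1*(-87)) + 0 = (21 + 87) + 0 = 108 + 0 = 108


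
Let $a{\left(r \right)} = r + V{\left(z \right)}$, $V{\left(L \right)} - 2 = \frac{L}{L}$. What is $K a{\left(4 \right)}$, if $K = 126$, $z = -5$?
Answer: $882$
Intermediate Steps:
$V{\left(L \right)} = 3$ ($V{\left(L \right)} = 2 + \frac{L}{L} = 2 + 1 = 3$)
$a{\left(r \right)} = 3 + r$ ($a{\left(r \right)} = r + 3 = 3 + r$)
$K a{\left(4 \right)} = 126 \left(3 + 4\right) = 126 \cdot 7 = 882$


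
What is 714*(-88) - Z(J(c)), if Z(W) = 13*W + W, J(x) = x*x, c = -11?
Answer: -64526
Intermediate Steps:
J(x) = x**2
Z(W) = 14*W
714*(-88) - Z(J(c)) = 714*(-88) - 14*(-11)**2 = -62832 - 14*121 = -62832 - 1*1694 = -62832 - 1694 = -64526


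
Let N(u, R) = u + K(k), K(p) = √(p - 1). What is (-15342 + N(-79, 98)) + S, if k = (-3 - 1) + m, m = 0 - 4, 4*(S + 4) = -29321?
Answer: -91021/4 + 3*I ≈ -22755.0 + 3.0*I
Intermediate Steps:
S = -29337/4 (S = -4 + (¼)*(-29321) = -4 - 29321/4 = -29337/4 ≈ -7334.3)
m = -4
k = -8 (k = (-3 - 1) - 4 = -4 - 4 = -8)
K(p) = √(-1 + p)
N(u, R) = u + 3*I (N(u, R) = u + √(-1 - 8) = u + √(-9) = u + 3*I)
(-15342 + N(-79, 98)) + S = (-15342 + (-79 + 3*I)) - 29337/4 = (-15421 + 3*I) - 29337/4 = -91021/4 + 3*I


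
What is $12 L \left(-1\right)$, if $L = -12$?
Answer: $144$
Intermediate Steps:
$12 L \left(-1\right) = 12 \left(-12\right) \left(-1\right) = \left(-144\right) \left(-1\right) = 144$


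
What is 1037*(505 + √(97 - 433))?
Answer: 523685 + 4148*I*√21 ≈ 5.2369e+5 + 19009.0*I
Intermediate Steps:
1037*(505 + √(97 - 433)) = 1037*(505 + √(-336)) = 1037*(505 + 4*I*√21) = 523685 + 4148*I*√21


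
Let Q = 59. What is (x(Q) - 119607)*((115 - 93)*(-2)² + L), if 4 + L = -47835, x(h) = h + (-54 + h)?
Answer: 5708297793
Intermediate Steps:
x(h) = -54 + 2*h
L = -47839 (L = -4 - 47835 = -47839)
(x(Q) - 119607)*((115 - 93)*(-2)² + L) = ((-54 + 2*59) - 119607)*((115 - 93)*(-2)² - 47839) = ((-54 + 118) - 119607)*(22*4 - 47839) = (64 - 119607)*(88 - 47839) = -119543*(-47751) = 5708297793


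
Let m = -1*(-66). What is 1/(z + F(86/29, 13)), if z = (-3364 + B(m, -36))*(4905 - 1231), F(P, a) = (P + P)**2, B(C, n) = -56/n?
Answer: -7569/93504290252 ≈ -8.0948e-8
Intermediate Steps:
m = 66
F(P, a) = 4*P**2 (F(P, a) = (2*P)**2 = 4*P**2)
z = -111182588/9 (z = (-3364 - 56/(-36))*(4905 - 1231) = (-3364 - 56*(-1/36))*3674 = (-3364 + 14/9)*3674 = -30262/9*3674 = -111182588/9 ≈ -1.2354e+7)
1/(z + F(86/29, 13)) = 1/(-111182588/9 + 4*(86/29)**2) = 1/(-111182588/9 + 4*(7396/841)) = 1/(-111182588/9 + 29584/841) = 1/(-93504290252/7569) = -7569/93504290252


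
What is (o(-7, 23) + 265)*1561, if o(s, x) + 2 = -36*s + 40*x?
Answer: 2240035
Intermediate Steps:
o(s, x) = -2 - 36*s + 40*x (o(s, x) = -2 + (-36*s + 40*x) = -2 - 36*s + 40*x)
(o(-7, 23) + 265)*1561 = ((-2 - 36*(-7) + 40*23) + 265)*1561 = ((-2 + 252 + 920) + 265)*1561 = (1170 + 265)*1561 = 1435*1561 = 2240035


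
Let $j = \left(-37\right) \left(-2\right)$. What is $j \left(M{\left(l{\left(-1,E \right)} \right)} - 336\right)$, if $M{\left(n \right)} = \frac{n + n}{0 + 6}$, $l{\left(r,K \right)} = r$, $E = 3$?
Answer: $- \frac{74666}{3} \approx -24889.0$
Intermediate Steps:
$M{\left(n \right)} = \frac{n}{3}$ ($M{\left(n \right)} = \frac{2 n}{6} = 2 n \frac{1}{6} = \frac{n}{3}$)
$j = 74$
$j \left(M{\left(l{\left(-1,E \right)} \right)} - 336\right) = 74 \left(\frac{1}{3} \left(-1\right) - 336\right) = 74 \left(- \frac{1}{3} - 336\right) = 74 \left(- \frac{1009}{3}\right) = - \frac{74666}{3}$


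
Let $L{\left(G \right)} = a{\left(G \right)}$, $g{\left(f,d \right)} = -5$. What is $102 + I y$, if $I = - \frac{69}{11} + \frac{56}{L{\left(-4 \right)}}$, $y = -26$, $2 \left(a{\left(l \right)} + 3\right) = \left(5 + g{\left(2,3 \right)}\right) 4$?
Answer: $\frac{24764}{33} \approx 750.42$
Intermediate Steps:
$a{\left(l \right)} = -3$ ($a{\left(l \right)} = -3 + \frac{\left(5 - 5\right) 4}{2} = -3 + \frac{0 \cdot 4}{2} = -3 + \frac{1}{2} \cdot 0 = -3 + 0 = -3$)
$L{\left(G \right)} = -3$
$I = - \frac{823}{33}$ ($I = - \frac{69}{11} + \frac{56}{-3} = \left(-69\right) \frac{1}{11} + 56 \left(- \frac{1}{3}\right) = - \frac{69}{11} - \frac{56}{3} = - \frac{823}{33} \approx -24.939$)
$102 + I y = 102 - - \frac{21398}{33} = 102 + \frac{21398}{33} = \frac{24764}{33}$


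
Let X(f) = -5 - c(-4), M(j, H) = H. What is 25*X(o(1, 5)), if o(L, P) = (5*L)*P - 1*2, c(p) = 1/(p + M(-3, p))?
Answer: -975/8 ≈ -121.88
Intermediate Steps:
c(p) = 1/(2*p) (c(p) = 1/(p + p) = 1/(2*p))
o(L, P) = -2 + 5*L*P (o(L, P) = 5*L*P - 2 = -2 + 5*L*P)
X(f) = -39/8 (X(f) = -5 - 1/(2*(-4)) = -5 - (-1)/(2*4) = -5 - 1*(-⅛) = -5 + ⅛ = -39/8)
25*X(o(1, 5)) = 25*(-39/8) = -975/8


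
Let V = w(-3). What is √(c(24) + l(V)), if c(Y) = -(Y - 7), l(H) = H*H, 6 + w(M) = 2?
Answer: I ≈ 1.0*I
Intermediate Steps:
w(M) = -4 (w(M) = -6 + 2 = -4)
V = -4
l(H) = H²
c(Y) = 7 - Y (c(Y) = -(-7 + Y) = 7 - Y)
√(c(24) + l(V)) = √((7 - 1*24) + (-4)²) = √((7 - 24) + 16) = √(-17 + 16) = √(-1) = I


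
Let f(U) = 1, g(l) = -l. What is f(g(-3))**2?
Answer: 1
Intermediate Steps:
f(g(-3))**2 = 1**2 = 1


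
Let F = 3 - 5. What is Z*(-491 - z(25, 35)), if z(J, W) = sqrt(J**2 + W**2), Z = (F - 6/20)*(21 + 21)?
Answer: 237153/5 + 483*sqrt(74) ≈ 51586.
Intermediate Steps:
F = -2
Z = -483/5 (Z = (-2 - 6/20)*(21 + 21) = (-2 - 6*1/20)*42 = (-2 - 3/10)*42 = -23/10*42 = -483/5 ≈ -96.600)
Z*(-491 - z(25, 35)) = -483*(-491 - sqrt(25**2 + 35**2))/5 = -483*(-491 - sqrt(625 + 1225))/5 = -483*(-491 - sqrt(1850))/5 = -483*(-491 - 5*sqrt(74))/5 = 237153/5 + 483*sqrt(74)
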